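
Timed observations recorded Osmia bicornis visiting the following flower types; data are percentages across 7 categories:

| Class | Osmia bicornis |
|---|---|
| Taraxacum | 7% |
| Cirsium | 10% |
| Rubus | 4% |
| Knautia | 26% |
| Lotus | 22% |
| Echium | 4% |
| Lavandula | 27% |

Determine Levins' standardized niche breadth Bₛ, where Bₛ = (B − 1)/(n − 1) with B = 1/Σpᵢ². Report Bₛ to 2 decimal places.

0.64

Convert percentages to proportions (divide by 100).
Σpᵢ² = 0.07² + 0.10² + 0.04² + 0.26² + 0.22² + 0.04² + 0.27² = 0.0049 + 0.0100 + 0.0016 + 0.0676 + 0.0484 + 0.0016 + 0.0729 = 0.2070
B = 1 / 0.2070 = 4.8309
Bₛ = (B − 1)/(n − 1) = (4.8309 − 1)/(7 − 1) = 3.8309/6 = 0.6385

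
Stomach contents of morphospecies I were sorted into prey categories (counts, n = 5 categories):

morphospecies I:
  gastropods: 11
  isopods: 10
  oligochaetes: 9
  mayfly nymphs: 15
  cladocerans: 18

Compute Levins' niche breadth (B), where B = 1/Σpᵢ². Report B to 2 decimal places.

Proportions for morphospecies I (n=63): 11/63=0.1746, 10/63=0.1587, 9/63=0.1429, 15/63=0.2381, 18/63=0.2857
Σpᵢ² = 0.1746² + 0.1587² + 0.1429² + 0.2381² + 0.2857² = 0.030485 + 0.025186 + 0.020420 + 0.056692 + 0.081624 = 0.214407
B = 1 / 0.214407 = 4.6640

4.66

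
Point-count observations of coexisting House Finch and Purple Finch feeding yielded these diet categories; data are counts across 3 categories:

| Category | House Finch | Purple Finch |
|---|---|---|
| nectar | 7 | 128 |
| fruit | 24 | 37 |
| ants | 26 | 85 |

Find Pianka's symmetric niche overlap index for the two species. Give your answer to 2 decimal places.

0.70

Proportions for House Finch (n=57): 7/57=0.1228, 24/57=0.4211, 26/57=0.4561
Proportions for Purple Finch (n=250): 128/250=0.5120, 37/250=0.1480, 85/250=0.3400
Σ p₁ᵢp₂ᵢ = 0.062874 + 0.062323 + 0.155074 = 0.280271
Σp_1ᵢ² = 0.1228² + 0.4211² + 0.4561² = 0.015080 + 0.177325 + 0.208027 = 0.400432
Σp_2ᵢ² = 0.5120² + 0.1480² + 0.3400² = 0.262144 + 0.021904 + 0.115600 = 0.399648
O = 0.280271 / √(0.400432 × 0.399648) = 0.280271 / 0.4000398 = 0.7006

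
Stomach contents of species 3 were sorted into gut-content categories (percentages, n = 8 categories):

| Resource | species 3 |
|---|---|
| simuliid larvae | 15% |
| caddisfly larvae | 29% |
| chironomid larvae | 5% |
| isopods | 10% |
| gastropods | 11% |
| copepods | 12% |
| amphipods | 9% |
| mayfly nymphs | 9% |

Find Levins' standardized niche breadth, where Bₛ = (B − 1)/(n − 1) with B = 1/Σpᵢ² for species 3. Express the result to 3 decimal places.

Convert percentages to proportions (divide by 100).
Σpᵢ² = 0.15² + 0.29² + 0.05² + 0.10² + 0.11² + 0.12² + 0.09² + 0.09² = 0.0225 + 0.0841 + 0.0025 + 0.0100 + 0.0121 + 0.0144 + 0.0081 + 0.0081 = 0.1618
B = 1 / 0.1618 = 6.18047
Bₛ = (B − 1)/(n − 1) = (6.18047 − 1)/(8 − 1) = 5.18047/7 = 0.74007

0.740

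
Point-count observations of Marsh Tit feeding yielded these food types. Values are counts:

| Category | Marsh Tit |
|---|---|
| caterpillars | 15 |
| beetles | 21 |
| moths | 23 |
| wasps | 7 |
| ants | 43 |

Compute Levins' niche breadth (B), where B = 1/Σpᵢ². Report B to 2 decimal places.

Proportions for Marsh Tit (n=109): 15/109=0.1376, 21/109=0.1927, 23/109=0.2110, 7/109=0.0642, 43/109=0.3945
Σpᵢ² = 0.1376² + 0.1927² + 0.2110² + 0.0642² + 0.3945² = 0.018934 + 0.037133 + 0.044521 + 0.004122 + 0.155630 = 0.260340
B = 1 / 0.260340 = 3.8411

3.84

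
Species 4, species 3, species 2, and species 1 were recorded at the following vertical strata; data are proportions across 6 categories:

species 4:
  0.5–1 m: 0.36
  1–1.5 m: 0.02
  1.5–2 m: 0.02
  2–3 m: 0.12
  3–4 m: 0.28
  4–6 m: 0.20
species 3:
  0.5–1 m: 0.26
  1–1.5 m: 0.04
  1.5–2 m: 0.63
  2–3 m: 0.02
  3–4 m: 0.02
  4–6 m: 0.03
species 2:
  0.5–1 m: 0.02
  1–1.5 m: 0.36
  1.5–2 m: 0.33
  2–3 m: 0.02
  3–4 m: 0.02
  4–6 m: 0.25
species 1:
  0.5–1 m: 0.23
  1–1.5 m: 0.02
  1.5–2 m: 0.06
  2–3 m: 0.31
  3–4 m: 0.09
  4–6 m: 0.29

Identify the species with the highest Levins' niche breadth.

Σp_4ᵢ² = 0.36² + 0.02² + 0.02² + 0.12² + 0.28² + 0.20² = 0.1296 + 0.0004 + 0.0004 + 0.0144 + 0.0784 + 0.0400 = 0.2632
B_4 = 1 / 0.2632 = 3.7994
Σp_3ᵢ² = 0.26² + 0.04² + 0.63² + 0.02² + 0.02² + 0.03² = 0.0676 + 0.0016 + 0.3969 + 0.0004 + 0.0004 + 0.0009 = 0.4678
B_3 = 1 / 0.4678 = 2.1377
Σp_2ᵢ² = 0.02² + 0.36² + 0.33² + 0.02² + 0.02² + 0.25² = 0.0004 + 0.1296 + 0.1089 + 0.0004 + 0.0004 + 0.0625 = 0.3022
B_2 = 1 / 0.3022 = 3.3091
Σp_1ᵢ² = 0.23² + 0.02² + 0.06² + 0.31² + 0.09² + 0.29² = 0.0529 + 0.0004 + 0.0036 + 0.0961 + 0.0081 + 0.0841 = 0.2452
B_1 = 1 / 0.2452 = 4.0783
Highest B → broadest niche (most generalist): species 1 (B = 4.08).

species 1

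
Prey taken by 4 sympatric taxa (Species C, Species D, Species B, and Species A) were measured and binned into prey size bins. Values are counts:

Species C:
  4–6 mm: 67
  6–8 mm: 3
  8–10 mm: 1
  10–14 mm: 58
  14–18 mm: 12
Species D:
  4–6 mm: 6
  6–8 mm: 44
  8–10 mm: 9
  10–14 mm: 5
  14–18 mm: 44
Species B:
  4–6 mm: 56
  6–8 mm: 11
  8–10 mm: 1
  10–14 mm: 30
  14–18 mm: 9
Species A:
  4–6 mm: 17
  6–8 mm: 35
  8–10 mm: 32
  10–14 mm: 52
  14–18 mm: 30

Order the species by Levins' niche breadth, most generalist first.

Proportions for Species C (n=141): 67/141=0.4752, 3/141=0.0213, 1/141=0.0071, 58/141=0.4113, 12/141=0.0851
Proportions for Species D (n=108): 6/108=0.0556, 44/108=0.4074, 9/108=0.0833, 5/108=0.0463, 44/108=0.4074
Proportions for Species B (n=107): 56/107=0.5234, 11/107=0.1028, 1/107=0.0093, 30/107=0.2804, 9/107=0.0841
Proportions for Species A (n=166): 17/166=0.1024, 35/166=0.2108, 32/166=0.1928, 52/166=0.3133, 30/166=0.1807
Σp_Cᵢ² = 0.4752² + 0.0213² + 0.0071² + 0.4113² + 0.0851² = 0.225815 + 0.000454 + 0.000050 + 0.169168 + 0.007242 = 0.402729
B_C = 1 / 0.402729 = 2.4831
Σp_Dᵢ² = 0.0556² + 0.4074² + 0.0833² + 0.0463² + 0.4074² = 0.003091 + 0.165975 + 0.006939 + 0.002144 + 0.165975 = 0.344124
B_D = 1 / 0.344124 = 2.9059
Σp_Bᵢ² = 0.5234² + 0.1028² + 0.0093² + 0.2804² + 0.0841² = 0.273948 + 0.010568 + 0.000086 + 0.078624 + 0.007073 = 0.370299
B_B = 1 / 0.370299 = 2.7005
Σp_Aᵢ² = 0.1024² + 0.2108² + 0.1928² + 0.3133² + 0.1807² = 0.010486 + 0.044437 + 0.037172 + 0.098157 + 0.032652 = 0.222904
B_A = 1 / 0.222904 = 4.4862
Ranking by B (broadest → narrowest): Species A (4.49) > Species D (2.91) > Species B (2.70) > Species C (2.48)

Species A > Species D > Species B > Species C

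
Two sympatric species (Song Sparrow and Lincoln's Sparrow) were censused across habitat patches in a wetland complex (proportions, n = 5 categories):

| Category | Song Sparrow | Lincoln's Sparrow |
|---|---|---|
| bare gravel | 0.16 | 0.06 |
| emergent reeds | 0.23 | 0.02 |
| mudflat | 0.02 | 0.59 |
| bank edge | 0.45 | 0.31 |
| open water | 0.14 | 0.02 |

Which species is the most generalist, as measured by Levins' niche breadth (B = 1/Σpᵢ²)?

Song Sparrow

Σp_Songᵢ² = 0.16² + 0.23² + 0.02² + 0.45² + 0.14² = 0.0256 + 0.0529 + 0.0004 + 0.2025 + 0.0196 = 0.3010
B_Song = 1 / 0.3010 = 3.3223
Σp_Lincᵢ² = 0.06² + 0.02² + 0.59² + 0.31² + 0.02² = 0.0036 + 0.0004 + 0.3481 + 0.0961 + 0.0004 = 0.4486
B_Linc = 1 / 0.4486 = 2.2292
Highest B → broadest niche (most generalist): Song Sparrow (B = 3.32).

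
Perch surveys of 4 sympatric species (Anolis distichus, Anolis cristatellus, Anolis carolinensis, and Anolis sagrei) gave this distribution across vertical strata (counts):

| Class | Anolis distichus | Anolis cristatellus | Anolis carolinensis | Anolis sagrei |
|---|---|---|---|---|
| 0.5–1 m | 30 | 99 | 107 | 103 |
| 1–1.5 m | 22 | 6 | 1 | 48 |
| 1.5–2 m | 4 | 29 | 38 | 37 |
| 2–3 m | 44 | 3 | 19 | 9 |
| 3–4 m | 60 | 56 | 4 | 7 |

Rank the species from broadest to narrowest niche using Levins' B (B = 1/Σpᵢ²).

Proportions for Anolis distichus (n=160): 30/160=0.1875, 22/160=0.1375, 4/160=0.0250, 44/160=0.2750, 60/160=0.3750
Proportions for Anolis cristatellus (n=193): 99/193=0.5130, 6/193=0.0311, 29/193=0.1503, 3/193=0.0155, 56/193=0.2902
Proportions for Anolis carolinensis (n=169): 107/169=0.6331, 1/169=0.0059, 38/169=0.2249, 19/169=0.1124, 4/169=0.0237
Proportions for Anolis sagrei (n=204): 103/204=0.5049, 48/204=0.2353, 37/204=0.1814, 9/204=0.0441, 7/204=0.0343
Σp_distᵢ² = 0.1875² + 0.1375² + 0.0250² + 0.2750² + 0.3750² = 0.035156 + 0.018906 + 0.000625 + 0.075625 + 0.140625 = 0.270937
B_dist = 1 / 0.270937 = 3.6909
Σp_crisᵢ² = 0.5130² + 0.0311² + 0.1503² + 0.0155² + 0.2902² = 0.263169 + 0.000967 + 0.022590 + 0.000240 + 0.084216 = 0.371182
B_cris = 1 / 0.371182 = 2.6941
Σp_caroᵢ² = 0.6331² + 0.0059² + 0.2249² + 0.1124² + 0.0237² = 0.400816 + 0.000035 + 0.050580 + 0.012634 + 0.000562 = 0.464627
B_caro = 1 / 0.464627 = 2.1523
Σp_sagrᵢ² = 0.5049² + 0.2353² + 0.1814² + 0.0441² + 0.0343² = 0.254924 + 0.055366 + 0.032906 + 0.001945 + 0.001176 = 0.346317
B_sagr = 1 / 0.346317 = 2.8875
Ranking by B (broadest → narrowest): Anolis distichus (3.69) > Anolis sagrei (2.89) > Anolis cristatellus (2.69) > Anolis carolinensis (2.15)

Anolis distichus > Anolis sagrei > Anolis cristatellus > Anolis carolinensis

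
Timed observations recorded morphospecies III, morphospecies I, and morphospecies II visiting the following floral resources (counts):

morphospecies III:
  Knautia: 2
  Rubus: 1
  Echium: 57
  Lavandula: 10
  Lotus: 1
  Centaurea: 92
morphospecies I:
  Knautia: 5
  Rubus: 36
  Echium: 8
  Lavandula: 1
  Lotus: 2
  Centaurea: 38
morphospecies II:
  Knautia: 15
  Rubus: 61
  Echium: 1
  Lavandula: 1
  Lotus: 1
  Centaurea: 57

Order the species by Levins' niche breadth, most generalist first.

Proportions for morphospecies III (n=163): 2/163=0.0123, 1/163=0.0061, 57/163=0.3497, 10/163=0.0613, 1/163=0.0061, 92/163=0.5644
Proportions for morphospecies I (n=90): 5/90=0.0556, 36/90=0.4000, 8/90=0.0889, 1/90=0.0111, 2/90=0.0222, 38/90=0.4222
Proportions for morphospecies II (n=136): 15/136=0.1103, 61/136=0.4485, 1/136=0.0074, 1/136=0.0074, 1/136=0.0074, 57/136=0.4191
Σp_IIIᵢ² = 0.0123² + 0.0061² + 0.3497² + 0.0613² + 0.0061² + 0.5644² = 0.000151 + 0.000037 + 0.122290 + 0.003758 + 0.000037 + 0.318547 = 0.444820
B_III = 1 / 0.444820 = 2.2481
Σp_Iᵢ² = 0.0556² + 0.4000² + 0.0889² + 0.0111² + 0.0222² + 0.4222² = 0.003091 + 0.160000 + 0.007903 + 0.000123 + 0.000493 + 0.178253 = 0.349863
B_I = 1 / 0.349863 = 2.8583
Σp_IIᵢ² = 0.1103² + 0.4485² + 0.0074² + 0.0074² + 0.0074² + 0.4191² = 0.012166 + 0.201152 + 0.000055 + 0.000055 + 0.000055 + 0.175645 = 0.389128
B_II = 1 / 0.389128 = 2.5698
Ranking by B (broadest → narrowest): morphospecies I (2.86) > morphospecies II (2.57) > morphospecies III (2.25)

morphospecies I > morphospecies II > morphospecies III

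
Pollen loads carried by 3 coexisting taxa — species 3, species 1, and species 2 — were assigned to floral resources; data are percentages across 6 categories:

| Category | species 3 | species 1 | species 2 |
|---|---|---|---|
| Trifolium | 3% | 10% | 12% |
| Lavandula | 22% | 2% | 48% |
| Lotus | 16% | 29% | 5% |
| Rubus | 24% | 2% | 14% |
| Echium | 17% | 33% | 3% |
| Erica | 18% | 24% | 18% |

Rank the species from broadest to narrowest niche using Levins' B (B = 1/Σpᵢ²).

species 3 > species 1 > species 2

Convert percentages to proportions (divide by 100).
Σp_3ᵢ² = 0.03² + 0.22² + 0.16² + 0.24² + 0.17² + 0.18² = 0.0009 + 0.0484 + 0.0256 + 0.0576 + 0.0289 + 0.0324 = 0.1938
B_3 = 1 / 0.1938 = 5.1600
Σp_1ᵢ² = 0.10² + 0.02² + 0.29² + 0.02² + 0.33² + 0.24² = 0.0100 + 0.0004 + 0.0841 + 0.0004 + 0.1089 + 0.0576 = 0.2614
B_1 = 1 / 0.2614 = 3.8256
Σp_2ᵢ² = 0.12² + 0.48² + 0.05² + 0.14² + 0.03² + 0.18² = 0.0144 + 0.2304 + 0.0025 + 0.0196 + 0.0009 + 0.0324 = 0.3002
B_2 = 1 / 0.3002 = 3.3311
Ranking by B (broadest → narrowest): species 3 (5.16) > species 1 (3.83) > species 2 (3.33)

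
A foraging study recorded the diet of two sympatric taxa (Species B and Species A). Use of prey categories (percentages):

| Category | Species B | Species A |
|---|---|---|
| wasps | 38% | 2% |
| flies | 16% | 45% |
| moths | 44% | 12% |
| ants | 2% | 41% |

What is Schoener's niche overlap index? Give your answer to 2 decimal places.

Convert percentages to proportions (divide by 100).
Σ|p₁ᵢ − p₂ᵢ| = 0.36 + 0.29 + 0.32 + 0.39 = 1.36
D = 1 − ½ × 1.36 = 1 − 0.680 = 0.3200

0.32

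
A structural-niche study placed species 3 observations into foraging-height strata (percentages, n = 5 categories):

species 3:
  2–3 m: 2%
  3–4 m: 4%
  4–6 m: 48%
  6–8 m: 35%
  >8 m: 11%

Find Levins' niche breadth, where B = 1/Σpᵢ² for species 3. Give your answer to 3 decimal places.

Convert percentages to proportions (divide by 100).
Σpᵢ² = 0.02² + 0.04² + 0.48² + 0.35² + 0.11² = 0.0004 + 0.0016 + 0.2304 + 0.1225 + 0.0121 = 0.3670
B = 1 / 0.3670 = 2.72480

2.725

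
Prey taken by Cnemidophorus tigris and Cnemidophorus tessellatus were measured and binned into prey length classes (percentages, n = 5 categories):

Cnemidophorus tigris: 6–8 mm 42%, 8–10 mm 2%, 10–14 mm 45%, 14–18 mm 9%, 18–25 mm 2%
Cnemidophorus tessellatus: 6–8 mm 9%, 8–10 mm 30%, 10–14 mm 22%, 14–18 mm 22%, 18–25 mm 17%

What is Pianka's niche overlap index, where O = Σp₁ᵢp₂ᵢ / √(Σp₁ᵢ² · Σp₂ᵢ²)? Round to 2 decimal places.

0.56

Convert percentages to proportions (divide by 100).
Σ p₁ᵢp₂ᵢ = 0.0378 + 0.0060 + 0.0990 + 0.0198 + 0.0034 = 0.1660
Σp_1ᵢ² = 0.42² + 0.02² + 0.45² + 0.09² + 0.02² = 0.1764 + 0.0004 + 0.2025 + 0.0081 + 0.0004 = 0.3878
Σp_2ᵢ² = 0.09² + 0.30² + 0.22² + 0.22² + 0.17² = 0.0081 + 0.0900 + 0.0484 + 0.0484 + 0.0289 = 0.2238
O = 0.1660 / √(0.3878 × 0.2238) = 0.1660 / 0.29460 = 0.5635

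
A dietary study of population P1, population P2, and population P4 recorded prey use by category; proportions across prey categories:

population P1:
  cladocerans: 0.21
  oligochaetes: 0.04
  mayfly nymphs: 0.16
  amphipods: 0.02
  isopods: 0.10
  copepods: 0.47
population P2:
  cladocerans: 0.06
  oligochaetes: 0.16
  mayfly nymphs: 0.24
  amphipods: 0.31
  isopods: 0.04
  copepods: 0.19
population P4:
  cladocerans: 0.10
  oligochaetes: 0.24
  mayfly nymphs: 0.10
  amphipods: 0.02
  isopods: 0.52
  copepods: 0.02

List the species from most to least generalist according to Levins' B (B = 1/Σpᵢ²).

Σp_P1ᵢ² = 0.21² + 0.04² + 0.16² + 0.02² + 0.10² + 0.47² = 0.0441 + 0.0016 + 0.0256 + 0.0004 + 0.0100 + 0.2209 = 0.3026
B_P1 = 1 / 0.3026 = 3.3047
Σp_P2ᵢ² = 0.06² + 0.16² + 0.24² + 0.31² + 0.04² + 0.19² = 0.0036 + 0.0256 + 0.0576 + 0.0961 + 0.0016 + 0.0361 = 0.2206
B_P2 = 1 / 0.2206 = 4.5331
Σp_P4ᵢ² = 0.10² + 0.24² + 0.10² + 0.02² + 0.52² + 0.02² = 0.0100 + 0.0576 + 0.0100 + 0.0004 + 0.2704 + 0.0004 = 0.3488
B_P4 = 1 / 0.3488 = 2.8670
Ranking by B (broadest → narrowest): population P2 (4.53) > population P1 (3.30) > population P4 (2.87)

population P2 > population P1 > population P4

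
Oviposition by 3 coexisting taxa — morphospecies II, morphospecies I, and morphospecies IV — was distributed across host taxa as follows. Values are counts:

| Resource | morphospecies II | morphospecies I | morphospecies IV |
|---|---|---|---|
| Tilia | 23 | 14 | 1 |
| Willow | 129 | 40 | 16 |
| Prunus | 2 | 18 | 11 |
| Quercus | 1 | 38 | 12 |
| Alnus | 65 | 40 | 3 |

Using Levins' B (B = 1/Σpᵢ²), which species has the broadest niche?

morphospecies I

Proportions for morphospecies II (n=220): 23/220=0.1045, 129/220=0.5864, 2/220=0.0091, 1/220=0.0045, 65/220=0.2955
Proportions for morphospecies I (n=150): 14/150=0.0933, 40/150=0.2667, 18/150=0.1200, 38/150=0.2533, 40/150=0.2667
Proportions for morphospecies IV (n=43): 1/43=0.0233, 16/43=0.3721, 11/43=0.2558, 12/43=0.2791, 3/43=0.0698
Σp_IIᵢ² = 0.1045² + 0.5864² + 0.0091² + 0.0045² + 0.2955² = 0.010920 + 0.343865 + 0.000083 + 0.000020 + 0.087320 = 0.442208
B_II = 1 / 0.442208 = 2.2614
Σp_Iᵢ² = 0.0933² + 0.2667² + 0.1200² + 0.2533² + 0.2667² = 0.008705 + 0.071129 + 0.014400 + 0.064161 + 0.071129 = 0.229524
B_I = 1 / 0.229524 = 4.3568
Σp_IVᵢ² = 0.0233² + 0.3721² + 0.2558² + 0.2791² + 0.0698² = 0.000543 + 0.138458 + 0.065434 + 0.077897 + 0.004872 = 0.287204
B_IV = 1 / 0.287204 = 3.4818
Highest B → broadest niche (most generalist): morphospecies I (B = 4.36).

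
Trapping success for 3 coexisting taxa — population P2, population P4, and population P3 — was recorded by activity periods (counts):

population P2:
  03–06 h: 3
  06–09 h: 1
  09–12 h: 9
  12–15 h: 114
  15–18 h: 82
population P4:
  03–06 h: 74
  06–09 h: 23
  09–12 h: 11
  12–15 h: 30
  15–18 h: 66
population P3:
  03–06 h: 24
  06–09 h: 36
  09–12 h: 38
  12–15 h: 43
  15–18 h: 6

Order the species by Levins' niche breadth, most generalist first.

Proportions for population P2 (n=209): 3/209=0.0144, 1/209=0.0048, 9/209=0.0431, 114/209=0.5455, 82/209=0.3923
Proportions for population P4 (n=204): 74/204=0.3627, 23/204=0.1127, 11/204=0.0539, 30/204=0.1471, 66/204=0.3235
Proportions for population P3 (n=147): 24/147=0.1633, 36/147=0.2449, 38/147=0.2585, 43/147=0.2925, 6/147=0.0408
Σp_P2ᵢ² = 0.0144² + 0.0048² + 0.0431² + 0.5455² + 0.3923² = 0.000207 + 0.000023 + 0.001858 + 0.297570 + 0.153899 = 0.453557
B_P2 = 1 / 0.453557 = 2.2048
Σp_P4ᵢ² = 0.3627² + 0.1127² + 0.0539² + 0.1471² + 0.3235² = 0.131551 + 0.012701 + 0.002905 + 0.021638 + 0.104652 = 0.273447
B_P4 = 1 / 0.273447 = 3.6570
Σp_P3ᵢ² = 0.1633² + 0.2449² + 0.2585² + 0.2925² + 0.0408² = 0.026667 + 0.059976 + 0.066822 + 0.085556 + 0.001665 = 0.240686
B_P3 = 1 / 0.240686 = 4.1548
Ranking by B (broadest → narrowest): population P3 (4.15) > population P4 (3.66) > population P2 (2.20)

population P3 > population P4 > population P2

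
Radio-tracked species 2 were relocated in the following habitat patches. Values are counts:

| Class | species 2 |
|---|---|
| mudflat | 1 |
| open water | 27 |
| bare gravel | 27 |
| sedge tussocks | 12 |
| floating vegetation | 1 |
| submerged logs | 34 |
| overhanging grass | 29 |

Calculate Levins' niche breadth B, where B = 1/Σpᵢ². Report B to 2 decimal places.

4.77

Proportions for species 2 (n=131): 1/131=0.0076, 27/131=0.2061, 27/131=0.2061, 12/131=0.0916, 1/131=0.0076, 34/131=0.2595, 29/131=0.2214
Σpᵢ² = 0.0076² + 0.2061² + 0.2061² + 0.0916² + 0.0076² + 0.2595² + 0.2214² = 0.000058 + 0.042477 + 0.042477 + 0.008391 + 0.000058 + 0.067340 + 0.049018 = 0.209819
B = 1 / 0.209819 = 4.7660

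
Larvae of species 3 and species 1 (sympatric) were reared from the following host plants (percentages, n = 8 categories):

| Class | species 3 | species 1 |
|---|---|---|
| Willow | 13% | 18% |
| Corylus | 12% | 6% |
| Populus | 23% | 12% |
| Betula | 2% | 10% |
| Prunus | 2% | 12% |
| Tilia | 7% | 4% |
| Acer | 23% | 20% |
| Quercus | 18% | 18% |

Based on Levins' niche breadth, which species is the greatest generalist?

Convert percentages to proportions (divide by 100).
Σp_3ᵢ² = 0.13² + 0.12² + 0.23² + 0.02² + 0.02² + 0.07² + 0.23² + 0.18² = 0.0169 + 0.0144 + 0.0529 + 0.0004 + 0.0004 + 0.0049 + 0.0529 + 0.0324 = 0.1752
B_3 = 1 / 0.1752 = 5.7078
Σp_1ᵢ² = 0.18² + 0.06² + 0.12² + 0.10² + 0.12² + 0.04² + 0.20² + 0.18² = 0.0324 + 0.0036 + 0.0144 + 0.0100 + 0.0144 + 0.0016 + 0.0400 + 0.0324 = 0.1488
B_1 = 1 / 0.1488 = 6.7204
Highest B → broadest niche (most generalist): species 1 (B = 6.72).

species 1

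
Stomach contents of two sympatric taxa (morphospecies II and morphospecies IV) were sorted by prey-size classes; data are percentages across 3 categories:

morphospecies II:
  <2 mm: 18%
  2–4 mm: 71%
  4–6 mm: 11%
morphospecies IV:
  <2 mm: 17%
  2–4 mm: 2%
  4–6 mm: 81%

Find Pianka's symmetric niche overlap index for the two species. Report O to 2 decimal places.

0.22

Convert percentages to proportions (divide by 100).
Σ p₁ᵢp₂ᵢ = 0.0306 + 0.0142 + 0.0891 = 0.1339
Σp_1ᵢ² = 0.18² + 0.71² + 0.11² = 0.0324 + 0.5041 + 0.0121 = 0.5486
Σp_2ᵢ² = 0.17² + 0.02² + 0.81² = 0.0289 + 0.0004 + 0.6561 = 0.6854
O = 0.1339 / √(0.5486 × 0.6854) = 0.1339 / 0.61320 = 0.2184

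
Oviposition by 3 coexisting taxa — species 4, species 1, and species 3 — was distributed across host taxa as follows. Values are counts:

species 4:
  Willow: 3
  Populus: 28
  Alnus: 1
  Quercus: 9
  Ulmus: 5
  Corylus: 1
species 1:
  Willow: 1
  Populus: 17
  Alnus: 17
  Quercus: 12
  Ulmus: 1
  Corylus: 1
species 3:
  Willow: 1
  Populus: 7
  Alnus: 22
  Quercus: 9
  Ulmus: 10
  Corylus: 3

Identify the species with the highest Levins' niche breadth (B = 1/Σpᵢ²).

species 3

Proportions for species 4 (n=47): 3/47=0.0638, 28/47=0.5957, 1/47=0.0213, 9/47=0.1915, 5/47=0.1064, 1/47=0.0213
Proportions for species 1 (n=49): 1/49=0.0204, 17/49=0.3469, 17/49=0.3469, 12/49=0.2449, 1/49=0.0204, 1/49=0.0204
Proportions for species 3 (n=52): 1/52=0.0192, 7/52=0.1346, 22/52=0.4231, 9/52=0.1731, 10/52=0.1923, 3/52=0.0577
Σp_4ᵢ² = 0.0638² + 0.5957² + 0.0213² + 0.1915² + 0.1064² + 0.0213² = 0.004070 + 0.354858 + 0.000454 + 0.036672 + 0.011321 + 0.000454 = 0.407829
B_4 = 1 / 0.407829 = 2.4520
Σp_1ᵢ² = 0.0204² + 0.3469² + 0.3469² + 0.2449² + 0.0204² + 0.0204² = 0.000416 + 0.120340 + 0.120340 + 0.059976 + 0.000416 + 0.000416 = 0.301904
B_1 = 1 / 0.301904 = 3.3123
Σp_3ᵢ² = 0.0192² + 0.1346² + 0.4231² + 0.1731² + 0.1923² + 0.0577² = 0.000369 + 0.018117 + 0.179014 + 0.029964 + 0.036979 + 0.003329 = 0.267772
B_3 = 1 / 0.267772 = 3.7345
Highest B → broadest niche (most generalist): species 3 (B = 3.73).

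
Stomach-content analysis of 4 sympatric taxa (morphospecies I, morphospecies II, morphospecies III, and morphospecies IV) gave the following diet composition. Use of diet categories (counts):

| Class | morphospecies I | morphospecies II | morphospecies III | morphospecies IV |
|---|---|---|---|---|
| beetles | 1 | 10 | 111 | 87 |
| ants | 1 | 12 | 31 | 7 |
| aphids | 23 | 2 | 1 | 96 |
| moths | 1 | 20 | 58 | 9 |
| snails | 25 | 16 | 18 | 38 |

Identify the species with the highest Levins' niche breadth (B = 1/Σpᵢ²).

morphospecies II

Proportions for morphospecies I (n=51): 1/51=0.0196, 1/51=0.0196, 23/51=0.4510, 1/51=0.0196, 25/51=0.4902
Proportions for morphospecies II (n=60): 10/60=0.1667, 12/60=0.2000, 2/60=0.0333, 20/60=0.3333, 16/60=0.2667
Proportions for morphospecies III (n=219): 111/219=0.5068, 31/219=0.1416, 1/219=0.0046, 58/219=0.2648, 18/219=0.0822
Proportions for morphospecies IV (n=237): 87/237=0.3671, 7/237=0.0295, 96/237=0.4051, 9/237=0.0380, 38/237=0.1603
Σp_Iᵢ² = 0.0196² + 0.0196² + 0.4510² + 0.0196² + 0.4902² = 0.000384 + 0.000384 + 0.203401 + 0.000384 + 0.240296 = 0.444849
B_I = 1 / 0.444849 = 2.2480
Σp_IIᵢ² = 0.1667² + 0.2000² + 0.0333² + 0.3333² + 0.2667² = 0.027789 + 0.040000 + 0.001109 + 0.111089 + 0.071129 = 0.251116
B_II = 1 / 0.251116 = 3.9822
Σp_IIIᵢ² = 0.5068² + 0.1416² + 0.0046² + 0.2648² + 0.0822² = 0.256846 + 0.020051 + 0.000021 + 0.070119 + 0.006757 = 0.353794
B_III = 1 / 0.353794 = 2.8265
Σp_IVᵢ² = 0.3671² + 0.0295² + 0.4051² + 0.0380² + 0.1603² = 0.134762 + 0.000870 + 0.164106 + 0.001444 + 0.025696 = 0.326878
B_IV = 1 / 0.326878 = 3.0592
Highest B → broadest niche (most generalist): morphospecies II (B = 3.98).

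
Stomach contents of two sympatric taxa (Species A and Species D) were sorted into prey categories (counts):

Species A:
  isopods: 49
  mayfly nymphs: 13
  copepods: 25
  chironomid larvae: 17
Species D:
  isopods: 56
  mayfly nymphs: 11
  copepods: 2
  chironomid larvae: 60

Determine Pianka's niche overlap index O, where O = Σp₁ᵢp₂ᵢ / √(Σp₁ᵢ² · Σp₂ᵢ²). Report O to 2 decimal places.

0.81

Proportions for Species A (n=104): 49/104=0.4712, 13/104=0.1250, 25/104=0.2404, 17/104=0.1635
Proportions for Species D (n=129): 56/129=0.4341, 11/129=0.0853, 2/129=0.0155, 60/129=0.4651
Σ p₁ᵢp₂ᵢ = 0.204548 + 0.010663 + 0.003726 + 0.076044 = 0.294981
Σp_1ᵢ² = 0.4712² + 0.1250² + 0.2404² + 0.1635² = 0.222029 + 0.015625 + 0.057792 + 0.026732 = 0.322178
Σp_2ᵢ² = 0.4341² + 0.0853² + 0.0155² + 0.4651² = 0.188443 + 0.007276 + 0.000240 + 0.216318 = 0.412277
O = 0.294981 / √(0.322178 × 0.412277) = 0.294981 / 0.3644538 = 0.8094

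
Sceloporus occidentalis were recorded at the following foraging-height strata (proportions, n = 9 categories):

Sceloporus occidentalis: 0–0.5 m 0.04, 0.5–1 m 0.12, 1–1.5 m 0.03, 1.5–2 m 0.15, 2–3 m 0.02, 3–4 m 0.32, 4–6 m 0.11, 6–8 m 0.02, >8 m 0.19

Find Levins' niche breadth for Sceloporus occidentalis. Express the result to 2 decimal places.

5.24

Σpᵢ² = 0.04² + 0.12² + 0.03² + 0.15² + 0.02² + 0.32² + 0.11² + 0.02² + 0.19² = 0.0016 + 0.0144 + 0.0009 + 0.0225 + 0.0004 + 0.1024 + 0.0121 + 0.0004 + 0.0361 = 0.1908
B = 1 / 0.1908 = 5.2411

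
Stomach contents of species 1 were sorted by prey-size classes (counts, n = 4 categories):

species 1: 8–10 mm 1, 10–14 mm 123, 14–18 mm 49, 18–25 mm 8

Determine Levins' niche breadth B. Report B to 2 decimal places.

Proportions for species 1 (n=181): 1/181=0.0055, 123/181=0.6796, 49/181=0.2707, 8/181=0.0442
Σpᵢ² = 0.0055² + 0.6796² + 0.2707² + 0.0442² = 0.000030 + 0.461856 + 0.073278 + 0.001954 = 0.537118
B = 1 / 0.537118 = 1.8618

1.86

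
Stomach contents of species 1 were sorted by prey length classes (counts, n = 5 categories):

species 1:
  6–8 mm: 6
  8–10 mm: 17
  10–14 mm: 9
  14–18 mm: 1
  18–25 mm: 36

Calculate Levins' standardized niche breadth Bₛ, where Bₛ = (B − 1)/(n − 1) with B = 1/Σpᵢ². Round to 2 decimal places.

Proportions for species 1 (n=69): 6/69=0.0870, 17/69=0.2464, 9/69=0.1304, 1/69=0.0145, 36/69=0.5217
Σpᵢ² = 0.0870² + 0.2464² + 0.1304² + 0.0145² + 0.5217² = 0.007569 + 0.060713 + 0.017004 + 0.000210 + 0.272171 = 0.357667
B = 1 / 0.357667 = 2.7959
Bₛ = (B − 1)/(n − 1) = (2.7959 − 1)/(5 − 1) = 1.7959/4 = 0.4490

0.45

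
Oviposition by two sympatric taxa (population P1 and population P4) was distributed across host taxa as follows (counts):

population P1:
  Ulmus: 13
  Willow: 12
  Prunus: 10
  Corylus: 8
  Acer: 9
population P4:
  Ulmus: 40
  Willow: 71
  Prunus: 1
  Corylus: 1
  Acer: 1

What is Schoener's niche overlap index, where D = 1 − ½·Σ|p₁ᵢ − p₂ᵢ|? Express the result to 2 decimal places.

Proportions for population P1 (n=52): 13/52=0.2500, 12/52=0.2308, 10/52=0.1923, 8/52=0.1538, 9/52=0.1731
Proportions for population P4 (n=114): 40/114=0.3509, 71/114=0.6228, 1/114=0.0088, 1/114=0.0088, 1/114=0.0088
Σ|p₁ᵢ − p₂ᵢ| = 0.1009 + 0.3920 + 0.1835 + 0.1450 + 0.1643 = 0.9857
D = 1 − ½ × 0.9857 = 1 − 0.49285 = 0.50715

0.51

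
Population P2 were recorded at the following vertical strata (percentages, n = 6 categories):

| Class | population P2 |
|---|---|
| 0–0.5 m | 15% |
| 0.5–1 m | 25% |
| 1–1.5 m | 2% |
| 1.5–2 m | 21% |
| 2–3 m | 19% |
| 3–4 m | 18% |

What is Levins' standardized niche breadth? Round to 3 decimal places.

0.810

Convert percentages to proportions (divide by 100).
Σpᵢ² = 0.15² + 0.25² + 0.02² + 0.21² + 0.19² + 0.18² = 0.0225 + 0.0625 + 0.0004 + 0.0441 + 0.0361 + 0.0324 = 0.1980
B = 1 / 0.1980 = 5.05051
Bₛ = (B − 1)/(n − 1) = (5.05051 − 1)/(6 − 1) = 4.05051/5 = 0.81010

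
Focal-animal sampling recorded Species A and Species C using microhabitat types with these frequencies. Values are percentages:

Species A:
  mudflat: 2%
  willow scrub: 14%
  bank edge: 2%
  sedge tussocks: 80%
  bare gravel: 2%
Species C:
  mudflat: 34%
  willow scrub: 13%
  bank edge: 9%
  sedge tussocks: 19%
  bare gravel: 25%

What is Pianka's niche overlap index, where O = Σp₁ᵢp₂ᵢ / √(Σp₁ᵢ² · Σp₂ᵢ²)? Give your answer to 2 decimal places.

0.46

Convert percentages to proportions (divide by 100).
Σ p₁ᵢp₂ᵢ = 0.0068 + 0.0182 + 0.0018 + 0.1520 + 0.0050 = 0.1838
Σp_1ᵢ² = 0.02² + 0.14² + 0.02² + 0.80² + 0.02² = 0.0004 + 0.0196 + 0.0004 + 0.6400 + 0.0004 = 0.6608
Σp_2ᵢ² = 0.34² + 0.13² + 0.09² + 0.19² + 0.25² = 0.1156 + 0.0169 + 0.0081 + 0.0361 + 0.0625 = 0.2392
O = 0.1838 / √(0.6608 × 0.2392) = 0.1838 / 0.39757 = 0.4623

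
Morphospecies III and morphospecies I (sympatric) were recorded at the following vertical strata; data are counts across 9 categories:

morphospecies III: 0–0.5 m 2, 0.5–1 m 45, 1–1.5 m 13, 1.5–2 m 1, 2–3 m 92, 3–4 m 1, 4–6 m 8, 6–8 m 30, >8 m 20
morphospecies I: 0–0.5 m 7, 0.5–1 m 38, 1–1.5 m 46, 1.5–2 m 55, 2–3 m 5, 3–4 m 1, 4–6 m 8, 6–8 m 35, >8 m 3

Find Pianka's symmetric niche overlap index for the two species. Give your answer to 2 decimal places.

0.41

Proportions for morphospecies III (n=212): 2/212=0.0094, 45/212=0.2123, 13/212=0.0613, 1/212=0.0047, 92/212=0.4340, 1/212=0.0047, 8/212=0.0377, 30/212=0.1415, 20/212=0.0943
Proportions for morphospecies I (n=198): 7/198=0.0354, 38/198=0.1919, 46/198=0.2323, 55/198=0.2778, 5/198=0.0253, 1/198=0.0051, 8/198=0.0404, 35/198=0.1768, 3/198=0.0152
Σ p₁ᵢp₂ᵢ = 0.000333 + 0.040740 + 0.014240 + 0.001306 + 0.010980 + 0.000024 + 0.001523 + 0.025017 + 0.001433 = 0.095596
Σp_1ᵢ² = 0.0094² + 0.2123² + 0.0613² + 0.0047² + 0.4340² + 0.0047² + 0.0377² + 0.1415² + 0.0943² = 0.000088 + 0.045071 + 0.003758 + 0.000022 + 0.188356 + 0.000022 + 0.001421 + 0.020022 + 0.008892 = 0.267652
Σp_2ᵢ² = 0.0354² + 0.1919² + 0.2323² + 0.2778² + 0.0253² + 0.0051² + 0.0404² + 0.1768² + 0.0152² = 0.001253 + 0.036826 + 0.053963 + 0.077173 + 0.000640 + 0.000026 + 0.001632 + 0.031258 + 0.000231 = 0.203002
O = 0.095596 / √(0.267652 × 0.203002) = 0.095596 / 0.2330963 = 0.4101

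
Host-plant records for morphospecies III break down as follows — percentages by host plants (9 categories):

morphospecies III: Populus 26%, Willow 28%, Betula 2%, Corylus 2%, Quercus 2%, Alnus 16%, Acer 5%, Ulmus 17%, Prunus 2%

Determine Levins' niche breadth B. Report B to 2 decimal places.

Convert percentages to proportions (divide by 100).
Σpᵢ² = 0.26² + 0.28² + 0.02² + 0.02² + 0.02² + 0.16² + 0.05² + 0.17² + 0.02² = 0.0676 + 0.0784 + 0.0004 + 0.0004 + 0.0004 + 0.0256 + 0.0025 + 0.0289 + 0.0004 = 0.2046
B = 1 / 0.2046 = 4.8876

4.89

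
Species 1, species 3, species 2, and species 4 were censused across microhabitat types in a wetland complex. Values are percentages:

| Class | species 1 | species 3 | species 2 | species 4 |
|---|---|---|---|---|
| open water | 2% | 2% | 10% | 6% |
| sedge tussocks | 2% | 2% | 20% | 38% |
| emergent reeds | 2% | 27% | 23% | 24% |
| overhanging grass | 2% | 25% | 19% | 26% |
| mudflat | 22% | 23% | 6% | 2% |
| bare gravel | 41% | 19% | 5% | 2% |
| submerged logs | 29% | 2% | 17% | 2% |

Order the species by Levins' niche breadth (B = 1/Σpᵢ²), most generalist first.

species 2 > species 3 > species 4 > species 1

Convert percentages to proportions (divide by 100).
Σp_1ᵢ² = 0.02² + 0.02² + 0.02² + 0.02² + 0.22² + 0.41² + 0.29² = 0.0004 + 0.0004 + 0.0004 + 0.0004 + 0.0484 + 0.1681 + 0.0841 = 0.3022
B_1 = 1 / 0.3022 = 3.3091
Σp_3ᵢ² = 0.02² + 0.02² + 0.27² + 0.25² + 0.23² + 0.19² + 0.02² = 0.0004 + 0.0004 + 0.0729 + 0.0625 + 0.0529 + 0.0361 + 0.0004 = 0.2256
B_3 = 1 / 0.2256 = 4.4326
Σp_2ᵢ² = 0.10² + 0.20² + 0.23² + 0.19² + 0.06² + 0.05² + 0.17² = 0.0100 + 0.0400 + 0.0529 + 0.0361 + 0.0036 + 0.0025 + 0.0289 = 0.1740
B_2 = 1 / 0.1740 = 5.7471
Σp_4ᵢ² = 0.06² + 0.38² + 0.24² + 0.26² + 0.02² + 0.02² + 0.02² = 0.0036 + 0.1444 + 0.0576 + 0.0676 + 0.0004 + 0.0004 + 0.0004 = 0.2744
B_4 = 1 / 0.2744 = 3.6443
Ranking by B (broadest → narrowest): species 2 (5.75) > species 3 (4.43) > species 4 (3.64) > species 1 (3.31)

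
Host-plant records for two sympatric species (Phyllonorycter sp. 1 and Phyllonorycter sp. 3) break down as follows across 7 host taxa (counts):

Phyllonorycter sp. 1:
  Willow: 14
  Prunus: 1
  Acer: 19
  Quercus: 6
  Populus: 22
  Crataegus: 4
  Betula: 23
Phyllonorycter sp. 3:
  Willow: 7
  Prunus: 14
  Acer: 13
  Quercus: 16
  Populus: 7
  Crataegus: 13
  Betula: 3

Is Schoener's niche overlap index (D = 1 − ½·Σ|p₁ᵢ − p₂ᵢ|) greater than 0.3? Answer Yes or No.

Proportions for Phyllonorycter sp. 1 (n=89): 14/89=0.1573, 1/89=0.0112, 19/89=0.2135, 6/89=0.0674, 22/89=0.2472, 4/89=0.0449, 23/89=0.2584
Proportions for Phyllonorycter sp. 3 (n=73): 7/73=0.0959, 14/73=0.1918, 13/73=0.1781, 16/73=0.2192, 7/73=0.0959, 13/73=0.1781, 3/73=0.0411
Σ|p₁ᵢ − p₂ᵢ| = 0.0614 + 0.1806 + 0.0354 + 0.1518 + 0.1513 + 0.1332 + 0.2173 = 0.9310
D = 1 − ½ × 0.9310 = 1 − 0.46550 = 0.53450
D = 0.53450 > 0.3 → Yes.

Yes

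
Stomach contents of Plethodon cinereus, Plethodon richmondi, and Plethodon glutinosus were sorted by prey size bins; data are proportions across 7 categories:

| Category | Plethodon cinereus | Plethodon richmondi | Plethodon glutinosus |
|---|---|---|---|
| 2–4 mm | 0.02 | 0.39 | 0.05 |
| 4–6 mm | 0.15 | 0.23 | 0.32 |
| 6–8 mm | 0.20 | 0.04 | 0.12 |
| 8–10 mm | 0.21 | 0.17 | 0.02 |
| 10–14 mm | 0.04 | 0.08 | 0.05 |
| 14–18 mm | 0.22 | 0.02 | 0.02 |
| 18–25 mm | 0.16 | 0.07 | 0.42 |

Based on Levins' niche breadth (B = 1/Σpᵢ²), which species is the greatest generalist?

Plethodon cinereus

Σp_cineᵢ² = 0.02² + 0.15² + 0.20² + 0.21² + 0.04² + 0.22² + 0.16² = 0.0004 + 0.0225 + 0.0400 + 0.0441 + 0.0016 + 0.0484 + 0.0256 = 0.1826
B_cine = 1 / 0.1826 = 5.4765
Σp_richᵢ² = 0.39² + 0.23² + 0.04² + 0.17² + 0.08² + 0.02² + 0.07² = 0.1521 + 0.0529 + 0.0016 + 0.0289 + 0.0064 + 0.0004 + 0.0049 = 0.2472
B_rich = 1 / 0.2472 = 4.0453
Σp_glutᵢ² = 0.05² + 0.32² + 0.12² + 0.02² + 0.05² + 0.02² + 0.42² = 0.0025 + 0.1024 + 0.0144 + 0.0004 + 0.0025 + 0.0004 + 0.1764 = 0.2990
B_glut = 1 / 0.2990 = 3.3445
Highest B → broadest niche (most generalist): Plethodon cinereus (B = 5.48).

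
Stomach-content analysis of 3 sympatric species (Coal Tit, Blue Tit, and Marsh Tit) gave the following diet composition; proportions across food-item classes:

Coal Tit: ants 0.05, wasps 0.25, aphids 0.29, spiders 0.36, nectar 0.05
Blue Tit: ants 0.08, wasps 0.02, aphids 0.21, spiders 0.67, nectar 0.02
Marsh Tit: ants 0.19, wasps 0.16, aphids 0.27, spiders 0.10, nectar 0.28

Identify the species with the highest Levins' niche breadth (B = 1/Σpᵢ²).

Marsh Tit

Σp_Coalᵢ² = 0.05² + 0.25² + 0.29² + 0.36² + 0.05² = 0.0025 + 0.0625 + 0.0841 + 0.1296 + 0.0025 = 0.2812
B_Coal = 1 / 0.2812 = 3.5562
Σp_Blueᵢ² = 0.08² + 0.02² + 0.21² + 0.67² + 0.02² = 0.0064 + 0.0004 + 0.0441 + 0.4489 + 0.0004 = 0.5002
B_Blue = 1 / 0.5002 = 1.9992
Σp_Marsᵢ² = 0.19² + 0.16² + 0.27² + 0.10² + 0.28² = 0.0361 + 0.0256 + 0.0729 + 0.0100 + 0.0784 = 0.2230
B_Mars = 1 / 0.2230 = 4.4843
Highest B → broadest niche (most generalist): Marsh Tit (B = 4.48).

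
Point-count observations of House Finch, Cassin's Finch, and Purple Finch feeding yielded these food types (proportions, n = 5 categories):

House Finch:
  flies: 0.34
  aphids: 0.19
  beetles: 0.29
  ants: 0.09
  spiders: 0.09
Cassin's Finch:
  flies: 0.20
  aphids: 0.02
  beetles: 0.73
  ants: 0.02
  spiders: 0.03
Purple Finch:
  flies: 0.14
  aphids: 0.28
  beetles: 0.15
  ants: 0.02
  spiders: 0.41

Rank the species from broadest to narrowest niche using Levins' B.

Σp_Housᵢ² = 0.34² + 0.19² + 0.29² + 0.09² + 0.09² = 0.1156 + 0.0361 + 0.0841 + 0.0081 + 0.0081 = 0.2520
B_Hous = 1 / 0.2520 = 3.9683
Σp_Cassᵢ² = 0.20² + 0.02² + 0.73² + 0.02² + 0.03² = 0.0400 + 0.0004 + 0.5329 + 0.0004 + 0.0009 = 0.5746
B_Cass = 1 / 0.5746 = 1.7403
Σp_Purpᵢ² = 0.14² + 0.28² + 0.15² + 0.02² + 0.41² = 0.0196 + 0.0784 + 0.0225 + 0.0004 + 0.1681 = 0.2890
B_Purp = 1 / 0.2890 = 3.4602
Ranking by B (broadest → narrowest): House Finch (3.97) > Purple Finch (3.46) > Cassin's Finch (1.74)

House Finch > Purple Finch > Cassin's Finch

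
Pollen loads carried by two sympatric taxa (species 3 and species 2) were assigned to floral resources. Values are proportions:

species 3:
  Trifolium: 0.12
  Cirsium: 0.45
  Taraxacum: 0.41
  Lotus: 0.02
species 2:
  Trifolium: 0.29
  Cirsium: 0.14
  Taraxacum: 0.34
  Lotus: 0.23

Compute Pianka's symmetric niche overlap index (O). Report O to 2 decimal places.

0.75

Σ p₁ᵢp₂ᵢ = 0.0348 + 0.0630 + 0.1394 + 0.0046 = 0.2418
Σp_1ᵢ² = 0.12² + 0.45² + 0.41² + 0.02² = 0.0144 + 0.2025 + 0.1681 + 0.0004 = 0.3854
Σp_2ᵢ² = 0.29² + 0.14² + 0.34² + 0.23² = 0.0841 + 0.0196 + 0.1156 + 0.0529 = 0.2722
O = 0.2418 / √(0.3854 × 0.2722) = 0.2418 / 0.32389 = 0.7465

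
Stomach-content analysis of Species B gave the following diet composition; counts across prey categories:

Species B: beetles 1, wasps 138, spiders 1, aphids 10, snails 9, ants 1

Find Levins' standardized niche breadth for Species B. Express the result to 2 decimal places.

Proportions for Species B (n=160): 1/160=0.0063, 138/160=0.8625, 1/160=0.0063, 10/160=0.0625, 9/160=0.0563, 1/160=0.0063
Σpᵢ² = 0.0063² + 0.8625² + 0.0063² + 0.0625² + 0.0563² + 0.0063² = 0.000040 + 0.743906 + 0.000040 + 0.003906 + 0.003170 + 0.000040 = 0.751102
B = 1 / 0.751102 = 1.3314
Bₛ = (B − 1)/(n − 1) = (1.3314 − 1)/(6 − 1) = 0.3314/5 = 0.0663

0.07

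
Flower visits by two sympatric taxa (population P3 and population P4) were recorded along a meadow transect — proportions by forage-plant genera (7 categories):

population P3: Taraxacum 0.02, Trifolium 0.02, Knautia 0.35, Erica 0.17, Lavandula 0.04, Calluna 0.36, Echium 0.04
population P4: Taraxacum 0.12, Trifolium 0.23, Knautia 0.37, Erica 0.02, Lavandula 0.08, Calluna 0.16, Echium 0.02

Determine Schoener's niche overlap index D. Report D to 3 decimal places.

Σ|p₁ᵢ − p₂ᵢ| = 0.10 + 0.21 + 0.02 + 0.15 + 0.04 + 0.20 + 0.02 = 0.74
D = 1 − ½ × 0.74 = 1 − 0.370 = 0.63000

0.630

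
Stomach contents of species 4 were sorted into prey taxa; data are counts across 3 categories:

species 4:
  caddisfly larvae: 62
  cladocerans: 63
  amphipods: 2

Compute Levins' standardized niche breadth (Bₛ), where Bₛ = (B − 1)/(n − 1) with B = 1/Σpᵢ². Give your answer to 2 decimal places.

0.53

Proportions for species 4 (n=127): 62/127=0.4882, 63/127=0.4961, 2/127=0.0157
Σpᵢ² = 0.4882² + 0.4961² + 0.0157² = 0.238339 + 0.246115 + 0.000246 = 0.484700
B = 1 / 0.484700 = 2.0631
Bₛ = (B − 1)/(n − 1) = (2.0631 − 1)/(3 − 1) = 1.0631/2 = 0.5316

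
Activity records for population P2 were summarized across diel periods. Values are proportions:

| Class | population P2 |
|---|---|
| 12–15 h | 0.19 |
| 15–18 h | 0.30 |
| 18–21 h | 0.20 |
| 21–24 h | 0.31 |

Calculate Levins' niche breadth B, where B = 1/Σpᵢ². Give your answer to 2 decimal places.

3.81

Σpᵢ² = 0.19² + 0.30² + 0.20² + 0.31² = 0.0361 + 0.0900 + 0.0400 + 0.0961 = 0.2622
B = 1 / 0.2622 = 3.8139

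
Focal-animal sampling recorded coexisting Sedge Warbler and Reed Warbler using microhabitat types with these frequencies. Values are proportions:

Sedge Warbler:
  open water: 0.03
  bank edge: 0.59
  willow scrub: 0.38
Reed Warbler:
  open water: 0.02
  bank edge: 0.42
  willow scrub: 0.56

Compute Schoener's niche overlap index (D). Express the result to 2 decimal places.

Σ|p₁ᵢ − p₂ᵢ| = 0.01 + 0.17 + 0.18 = 0.36
D = 1 − ½ × 0.36 = 1 − 0.180 = 0.8200

0.82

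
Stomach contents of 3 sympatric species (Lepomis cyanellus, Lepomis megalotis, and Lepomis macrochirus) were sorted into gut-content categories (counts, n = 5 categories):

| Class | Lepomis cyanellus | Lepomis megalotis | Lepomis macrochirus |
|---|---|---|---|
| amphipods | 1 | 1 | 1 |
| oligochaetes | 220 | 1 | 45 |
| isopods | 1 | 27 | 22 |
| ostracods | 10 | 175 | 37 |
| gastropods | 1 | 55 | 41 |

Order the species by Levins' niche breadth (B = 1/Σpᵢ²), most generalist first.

Proportions for Lepomis cyanellus (n=233): 1/233=0.0043, 220/233=0.9442, 1/233=0.0043, 10/233=0.0429, 1/233=0.0043
Proportions for Lepomis megalotis (n=259): 1/259=0.0039, 1/259=0.0039, 27/259=0.1042, 175/259=0.6757, 55/259=0.2124
Proportions for Lepomis macrochirus (n=146): 1/146=0.0068, 45/146=0.3082, 22/146=0.1507, 37/146=0.2534, 41/146=0.2808
Σp_cyanᵢ² = 0.0043² + 0.9442² + 0.0043² + 0.0429² + 0.0043² = 0.000018 + 0.891514 + 0.000018 + 0.001840 + 0.000018 = 0.893408
B_cyan = 1 / 0.893408 = 1.1193
Σp_megaᵢ² = 0.0039² + 0.0039² + 0.1042² + 0.6757² + 0.2124² = 0.000015 + 0.000015 + 0.010858 + 0.456570 + 0.045114 = 0.512572
B_mega = 1 / 0.512572 = 1.9509
Σp_macrᵢ² = 0.0068² + 0.3082² + 0.1507² + 0.2534² + 0.2808² = 0.000046 + 0.094987 + 0.022710 + 0.064212 + 0.078849 = 0.260804
B_macr = 1 / 0.260804 = 3.8343
Ranking by B (broadest → narrowest): Lepomis macrochirus (3.83) > Lepomis megalotis (1.95) > Lepomis cyanellus (1.12)

Lepomis macrochirus > Lepomis megalotis > Lepomis cyanellus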